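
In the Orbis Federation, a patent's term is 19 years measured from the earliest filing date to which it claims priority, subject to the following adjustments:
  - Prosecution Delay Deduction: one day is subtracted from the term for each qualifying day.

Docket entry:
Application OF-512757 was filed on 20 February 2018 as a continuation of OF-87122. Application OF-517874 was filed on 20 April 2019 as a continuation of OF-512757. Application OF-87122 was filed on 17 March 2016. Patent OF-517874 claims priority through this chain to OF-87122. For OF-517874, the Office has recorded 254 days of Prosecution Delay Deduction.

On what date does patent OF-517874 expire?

Earliest priority filing: 17 March 2016.
Base term: 17 March 2016 + 19 years → 17 March 2035.
Prosecution Delay Deduction: −254 days → 6 July 2034.

July 6, 2034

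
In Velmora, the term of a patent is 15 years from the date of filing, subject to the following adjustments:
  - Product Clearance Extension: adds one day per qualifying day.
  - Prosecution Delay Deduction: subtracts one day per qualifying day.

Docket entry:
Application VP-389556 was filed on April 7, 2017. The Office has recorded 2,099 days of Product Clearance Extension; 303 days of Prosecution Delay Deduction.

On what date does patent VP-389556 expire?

2037-03-08

Base term: filing date + 15 years → 7 April 2032.
Product Clearance Extension: +2099 days → 5 January 2038.
Prosecution Delay Deduction: −303 days → 8 March 2037.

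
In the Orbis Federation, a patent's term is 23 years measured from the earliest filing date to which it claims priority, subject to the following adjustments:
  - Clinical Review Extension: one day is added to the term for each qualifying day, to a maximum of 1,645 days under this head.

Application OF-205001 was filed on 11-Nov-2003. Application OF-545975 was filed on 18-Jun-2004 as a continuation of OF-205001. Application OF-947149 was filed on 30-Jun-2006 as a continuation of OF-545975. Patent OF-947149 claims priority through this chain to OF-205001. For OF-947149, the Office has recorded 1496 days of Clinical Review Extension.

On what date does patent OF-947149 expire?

2030-12-16

Earliest priority filing: 11 November 2003.
Base term: 11 November 2003 + 23 years → 11 November 2026.
Clinical Review Extension: 1496 days (within the 1645-day cap) → +1496 days → 16 December 2030.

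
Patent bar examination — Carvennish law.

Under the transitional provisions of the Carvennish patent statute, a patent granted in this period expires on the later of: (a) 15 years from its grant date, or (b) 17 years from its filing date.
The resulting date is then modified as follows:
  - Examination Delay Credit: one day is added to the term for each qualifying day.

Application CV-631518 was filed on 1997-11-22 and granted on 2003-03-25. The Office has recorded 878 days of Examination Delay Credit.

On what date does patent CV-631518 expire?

2020-08-19

(a) grant + 15 years → 25 March 2018.
(b) filing + 17 years → 22 November 2014.
Later of the two: 25 March 2018.
Examination Delay Credit: +878 days → 19 August 2020.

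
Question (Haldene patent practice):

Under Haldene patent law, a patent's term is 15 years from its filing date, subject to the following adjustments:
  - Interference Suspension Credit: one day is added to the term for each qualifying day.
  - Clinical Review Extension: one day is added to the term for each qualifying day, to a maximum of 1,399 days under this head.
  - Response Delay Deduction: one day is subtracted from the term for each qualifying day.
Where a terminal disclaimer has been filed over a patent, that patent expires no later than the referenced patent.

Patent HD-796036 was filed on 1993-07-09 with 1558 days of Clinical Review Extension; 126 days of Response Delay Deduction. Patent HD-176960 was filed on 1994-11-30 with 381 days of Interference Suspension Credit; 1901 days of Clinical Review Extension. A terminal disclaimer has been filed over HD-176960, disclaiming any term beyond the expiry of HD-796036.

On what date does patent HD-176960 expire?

Natural term of HD-176960:
  Base: filing + 15 years → 30 November 2009.
  Interference Suspension Credit: +381 days → 16 December 2010.
  Clinical Review Extension: 1901 days claimed exceeds the 1399-day cap, so +1399 days → 15 October 2014.
Expiry of referenced patent HD-796036:
  Base: filing + 15 years → 9 July 2008.
  Clinical Review Extension: 1558 days claimed exceeds the 1399-day cap, so +1399 days → 8 May 2012.
  Response Delay Deduction: −126 days → 3 January 2012.
Terminal disclaimer: HD-176960 expires on the earlier of 15 October 2014 and 3 January 2012.

January 3, 2012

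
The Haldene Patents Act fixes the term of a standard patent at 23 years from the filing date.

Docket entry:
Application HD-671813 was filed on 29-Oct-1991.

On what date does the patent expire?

October 29, 2014

Filing date + 23 years → 29 October 2014.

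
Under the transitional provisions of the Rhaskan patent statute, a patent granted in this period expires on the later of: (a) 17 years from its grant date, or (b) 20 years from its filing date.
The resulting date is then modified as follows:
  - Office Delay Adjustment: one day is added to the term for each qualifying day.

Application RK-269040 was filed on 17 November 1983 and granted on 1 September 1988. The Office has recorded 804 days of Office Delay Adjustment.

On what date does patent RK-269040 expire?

2007-11-14

(a) grant + 17 years → 1 September 2005.
(b) filing + 20 years → 17 November 2003.
Later of the two: 1 September 2005.
Office Delay Adjustment: +804 days → 14 November 2007.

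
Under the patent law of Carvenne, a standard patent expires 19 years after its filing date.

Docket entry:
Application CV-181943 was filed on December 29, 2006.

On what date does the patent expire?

Filing date + 19 years → 29 December 2025.

2025-12-29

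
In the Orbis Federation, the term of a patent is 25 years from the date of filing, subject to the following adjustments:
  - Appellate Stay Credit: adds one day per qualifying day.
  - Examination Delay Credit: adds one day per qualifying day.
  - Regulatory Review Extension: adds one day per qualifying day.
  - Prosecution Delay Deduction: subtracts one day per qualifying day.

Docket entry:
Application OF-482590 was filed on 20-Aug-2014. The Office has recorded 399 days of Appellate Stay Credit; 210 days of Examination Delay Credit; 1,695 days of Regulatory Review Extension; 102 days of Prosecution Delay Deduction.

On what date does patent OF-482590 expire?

Base term: filing date + 25 years → 20 August 2039.
Appellate Stay Credit: +399 days → 22 September 2040.
Examination Delay Credit: +210 days → 20 April 2041.
Regulatory Review Extension: +1695 days → 10 December 2045.
Prosecution Delay Deduction: −102 days → 30 August 2045.

August 30, 2045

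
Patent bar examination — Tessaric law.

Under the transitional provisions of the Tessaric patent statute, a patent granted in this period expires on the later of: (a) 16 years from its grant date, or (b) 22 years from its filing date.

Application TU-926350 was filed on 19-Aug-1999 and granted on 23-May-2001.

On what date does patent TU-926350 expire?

(a) grant + 16 years → 23 May 2017.
(b) filing + 22 years → 19 August 2021.
Later of the two: 19 August 2021.

August 19, 2021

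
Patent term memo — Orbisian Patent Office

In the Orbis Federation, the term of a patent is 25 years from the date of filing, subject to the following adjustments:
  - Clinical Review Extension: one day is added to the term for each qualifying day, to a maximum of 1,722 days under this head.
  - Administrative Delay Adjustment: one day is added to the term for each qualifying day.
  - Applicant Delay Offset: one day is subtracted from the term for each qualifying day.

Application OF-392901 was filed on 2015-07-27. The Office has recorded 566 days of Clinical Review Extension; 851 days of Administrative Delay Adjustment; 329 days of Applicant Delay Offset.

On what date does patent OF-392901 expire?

Base term: filing date + 25 years → 27 July 2040.
Clinical Review Extension: 566 days (within the 1722-day cap) → +566 days → 13 February 2042.
Administrative Delay Adjustment: +851 days → 13 June 2044.
Applicant Delay Offset: −329 days → 20 July 2043.

July 20, 2043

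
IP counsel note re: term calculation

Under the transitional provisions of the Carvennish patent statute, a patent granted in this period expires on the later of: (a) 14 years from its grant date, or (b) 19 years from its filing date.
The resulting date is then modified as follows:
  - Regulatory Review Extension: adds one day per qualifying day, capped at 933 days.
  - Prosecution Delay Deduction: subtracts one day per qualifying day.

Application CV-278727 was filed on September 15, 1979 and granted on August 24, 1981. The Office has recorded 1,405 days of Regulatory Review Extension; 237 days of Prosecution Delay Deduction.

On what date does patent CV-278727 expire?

2000-08-11

(a) grant + 14 years → 24 August 1995.
(b) filing + 19 years → 15 September 1998.
Later of the two: 15 September 1998.
Regulatory Review Extension: 1405 days claimed exceeds the 933-day cap, so +933 days → 5 April 2001.
Prosecution Delay Deduction: −237 days → 11 August 2000.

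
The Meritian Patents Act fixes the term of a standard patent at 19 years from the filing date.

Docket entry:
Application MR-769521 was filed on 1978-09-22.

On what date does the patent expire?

September 22, 1997

Filing date + 19 years → 22 September 1997.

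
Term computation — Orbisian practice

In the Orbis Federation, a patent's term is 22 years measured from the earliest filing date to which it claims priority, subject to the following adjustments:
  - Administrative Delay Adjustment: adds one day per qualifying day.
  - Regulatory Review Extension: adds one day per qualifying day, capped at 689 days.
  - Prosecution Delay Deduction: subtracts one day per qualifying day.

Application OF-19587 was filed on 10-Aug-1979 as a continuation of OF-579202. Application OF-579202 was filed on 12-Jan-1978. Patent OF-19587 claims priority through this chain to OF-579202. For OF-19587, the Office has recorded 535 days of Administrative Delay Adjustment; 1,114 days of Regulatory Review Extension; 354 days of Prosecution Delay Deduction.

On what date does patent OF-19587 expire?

Earliest priority filing: 12 January 1978.
Base term: 12 January 1978 + 22 years → 12 January 2000.
Administrative Delay Adjustment: +535 days → 30 June 2001.
Regulatory Review Extension: 1114 days claimed exceeds the 689-day cap, so +689 days → 20 May 2003.
Prosecution Delay Deduction: −354 days → 31 May 2002.

2002-05-31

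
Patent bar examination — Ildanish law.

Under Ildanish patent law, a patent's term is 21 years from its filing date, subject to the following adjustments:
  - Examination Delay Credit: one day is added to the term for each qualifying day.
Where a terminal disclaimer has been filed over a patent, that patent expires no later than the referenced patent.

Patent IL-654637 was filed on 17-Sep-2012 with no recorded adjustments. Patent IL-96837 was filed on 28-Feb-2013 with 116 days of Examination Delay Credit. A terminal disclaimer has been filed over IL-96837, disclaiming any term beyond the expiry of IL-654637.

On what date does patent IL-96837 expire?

Natural term of IL-96837:
  Base: filing + 21 years → 28 February 2034.
  Examination Delay Credit: +116 days → 24 June 2034.
Expiry of referenced patent IL-654637:
  Base: filing + 21 years → 17 September 2033.
Terminal disclaimer: IL-96837 expires on the earlier of 24 June 2034 and 17 September 2033.

2033-09-17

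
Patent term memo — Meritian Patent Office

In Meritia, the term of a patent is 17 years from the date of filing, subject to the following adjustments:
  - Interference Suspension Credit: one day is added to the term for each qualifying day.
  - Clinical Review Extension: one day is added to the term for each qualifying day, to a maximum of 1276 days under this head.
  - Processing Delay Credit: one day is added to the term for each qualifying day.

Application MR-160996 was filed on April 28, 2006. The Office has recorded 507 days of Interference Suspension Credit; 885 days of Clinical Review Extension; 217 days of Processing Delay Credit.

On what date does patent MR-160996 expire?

September 23, 2027

Base term: filing date + 17 years → 28 April 2023.
Interference Suspension Credit: +507 days → 16 September 2024.
Clinical Review Extension: 885 days (within the 1276-day cap) → +885 days → 18 February 2027.
Processing Delay Credit: +217 days → 23 September 2027.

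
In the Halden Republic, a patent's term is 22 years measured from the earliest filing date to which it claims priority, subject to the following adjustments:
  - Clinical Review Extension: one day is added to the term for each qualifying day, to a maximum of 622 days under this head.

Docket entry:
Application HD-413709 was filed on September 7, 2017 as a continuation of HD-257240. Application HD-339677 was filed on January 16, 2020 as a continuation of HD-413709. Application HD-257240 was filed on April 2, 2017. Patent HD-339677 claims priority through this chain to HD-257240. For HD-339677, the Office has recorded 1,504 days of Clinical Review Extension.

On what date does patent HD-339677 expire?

December 14, 2040

Earliest priority filing: 2 April 2017.
Base term: 2 April 2017 + 22 years → 2 April 2039.
Clinical Review Extension: 1504 days claimed exceeds the 622-day cap, so +622 days → 14 December 2040.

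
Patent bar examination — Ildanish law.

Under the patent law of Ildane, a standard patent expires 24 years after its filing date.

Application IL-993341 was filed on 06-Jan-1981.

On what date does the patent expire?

2005-01-06

Filing date + 24 years → 6 January 2005.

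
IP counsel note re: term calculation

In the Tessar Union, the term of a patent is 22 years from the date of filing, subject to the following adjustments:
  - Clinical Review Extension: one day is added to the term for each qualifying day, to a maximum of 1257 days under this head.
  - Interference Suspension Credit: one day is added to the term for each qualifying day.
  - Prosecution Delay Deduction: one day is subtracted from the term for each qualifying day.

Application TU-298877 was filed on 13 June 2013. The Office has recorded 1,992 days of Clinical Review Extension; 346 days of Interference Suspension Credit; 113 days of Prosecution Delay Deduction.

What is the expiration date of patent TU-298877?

Base term: filing date + 22 years → 13 June 2035.
Clinical Review Extension: 1992 days claimed exceeds the 1257-day cap, so +1257 days → 21 November 2038.
Interference Suspension Credit: +346 days → 2 November 2039.
Prosecution Delay Deduction: −113 days → 12 July 2039.

July 12, 2039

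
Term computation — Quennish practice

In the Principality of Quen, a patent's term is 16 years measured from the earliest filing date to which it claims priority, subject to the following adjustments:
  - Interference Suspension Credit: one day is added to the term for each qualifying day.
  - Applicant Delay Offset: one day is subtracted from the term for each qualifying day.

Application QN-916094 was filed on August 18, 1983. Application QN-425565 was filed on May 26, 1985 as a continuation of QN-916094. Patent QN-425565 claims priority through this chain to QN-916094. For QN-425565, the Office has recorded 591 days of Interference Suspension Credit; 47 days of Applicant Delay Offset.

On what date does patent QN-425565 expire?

Earliest priority filing: 18 August 1983.
Base term: 18 August 1983 + 16 years → 18 August 1999.
Interference Suspension Credit: +591 days → 31 March 2001.
Applicant Delay Offset: −47 days → 12 February 2001.

February 12, 2001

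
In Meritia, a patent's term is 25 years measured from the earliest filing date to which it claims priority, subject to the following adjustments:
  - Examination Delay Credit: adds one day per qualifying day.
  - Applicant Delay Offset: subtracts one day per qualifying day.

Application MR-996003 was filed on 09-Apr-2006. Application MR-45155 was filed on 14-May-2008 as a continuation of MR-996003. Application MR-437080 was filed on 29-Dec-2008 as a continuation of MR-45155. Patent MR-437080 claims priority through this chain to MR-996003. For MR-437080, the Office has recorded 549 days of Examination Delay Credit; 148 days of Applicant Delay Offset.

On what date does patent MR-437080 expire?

Earliest priority filing: 9 April 2006.
Base term: 9 April 2006 + 25 years → 9 April 2031.
Examination Delay Credit: +549 days → 9 October 2032.
Applicant Delay Offset: −148 days → 14 May 2032.

2032-05-14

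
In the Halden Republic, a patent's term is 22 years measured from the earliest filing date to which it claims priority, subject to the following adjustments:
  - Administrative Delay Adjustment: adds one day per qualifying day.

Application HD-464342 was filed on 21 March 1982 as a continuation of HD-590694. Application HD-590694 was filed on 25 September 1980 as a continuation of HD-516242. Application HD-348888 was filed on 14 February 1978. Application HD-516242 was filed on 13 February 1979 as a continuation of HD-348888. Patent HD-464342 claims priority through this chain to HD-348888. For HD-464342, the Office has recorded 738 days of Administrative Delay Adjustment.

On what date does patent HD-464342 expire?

2002-02-21

Earliest priority filing: 14 February 1978.
Base term: 14 February 1978 + 22 years → 14 February 2000.
Administrative Delay Adjustment: +738 days → 21 February 2002.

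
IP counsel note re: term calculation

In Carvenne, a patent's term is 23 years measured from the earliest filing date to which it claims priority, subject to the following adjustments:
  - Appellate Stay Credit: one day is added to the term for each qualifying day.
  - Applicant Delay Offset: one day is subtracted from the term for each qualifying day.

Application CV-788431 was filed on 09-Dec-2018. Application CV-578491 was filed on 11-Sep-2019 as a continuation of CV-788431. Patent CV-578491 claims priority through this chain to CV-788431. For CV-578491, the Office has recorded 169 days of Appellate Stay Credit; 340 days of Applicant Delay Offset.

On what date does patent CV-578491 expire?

June 21, 2041

Earliest priority filing: 9 December 2018.
Base term: 9 December 2018 + 23 years → 9 December 2041.
Appellate Stay Credit: +169 days → 27 May 2042.
Applicant Delay Offset: −340 days → 21 June 2041.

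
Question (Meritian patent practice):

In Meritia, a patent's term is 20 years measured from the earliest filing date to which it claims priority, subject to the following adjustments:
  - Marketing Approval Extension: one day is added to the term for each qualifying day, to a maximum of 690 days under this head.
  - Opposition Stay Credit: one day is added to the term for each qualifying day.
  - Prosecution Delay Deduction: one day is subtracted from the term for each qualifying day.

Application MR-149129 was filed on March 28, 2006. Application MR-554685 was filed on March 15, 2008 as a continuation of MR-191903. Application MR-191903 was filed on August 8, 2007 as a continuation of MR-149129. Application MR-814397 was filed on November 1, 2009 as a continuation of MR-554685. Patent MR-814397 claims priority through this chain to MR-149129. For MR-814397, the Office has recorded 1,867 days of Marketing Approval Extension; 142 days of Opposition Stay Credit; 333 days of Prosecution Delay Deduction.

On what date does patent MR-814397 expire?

August 9, 2027

Earliest priority filing: 28 March 2006.
Base term: 28 March 2006 + 20 years → 28 March 2026.
Marketing Approval Extension: 1867 days claimed exceeds the 690-day cap, so +690 days → 16 February 2028.
Opposition Stay Credit: +142 days → 7 July 2028.
Prosecution Delay Deduction: −333 days → 9 August 2027.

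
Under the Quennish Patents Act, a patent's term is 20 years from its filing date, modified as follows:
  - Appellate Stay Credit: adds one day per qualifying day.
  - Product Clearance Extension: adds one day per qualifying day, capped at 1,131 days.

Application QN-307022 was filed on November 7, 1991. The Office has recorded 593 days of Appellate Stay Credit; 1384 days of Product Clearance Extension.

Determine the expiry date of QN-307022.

2016-07-27

Base term: filing date + 20 years → 7 November 2011.
Appellate Stay Credit: +593 days → 22 June 2013.
Product Clearance Extension: 1384 days claimed exceeds the 1131-day cap, so +1131 days → 27 July 2016.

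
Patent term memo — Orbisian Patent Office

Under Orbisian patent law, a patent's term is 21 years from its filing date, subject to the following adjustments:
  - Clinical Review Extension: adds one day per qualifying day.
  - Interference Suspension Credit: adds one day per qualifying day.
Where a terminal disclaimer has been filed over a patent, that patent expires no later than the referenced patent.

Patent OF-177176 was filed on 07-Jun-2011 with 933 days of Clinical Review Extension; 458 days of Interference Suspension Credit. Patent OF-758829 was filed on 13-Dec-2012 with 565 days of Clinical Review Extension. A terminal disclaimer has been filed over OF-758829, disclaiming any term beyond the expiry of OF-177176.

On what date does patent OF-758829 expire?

Natural term of OF-758829:
  Base: filing + 21 years → 13 December 2033.
  Clinical Review Extension: +565 days → 1 July 2035.
Expiry of referenced patent OF-177176:
  Base: filing + 21 years → 7 June 2032.
  Clinical Review Extension: +933 days → 27 December 2034.
  Interference Suspension Credit: +458 days → 29 March 2036.
Terminal disclaimer: OF-758829 expires on the earlier of 1 July 2035 and 29 March 2036.

July 1, 2035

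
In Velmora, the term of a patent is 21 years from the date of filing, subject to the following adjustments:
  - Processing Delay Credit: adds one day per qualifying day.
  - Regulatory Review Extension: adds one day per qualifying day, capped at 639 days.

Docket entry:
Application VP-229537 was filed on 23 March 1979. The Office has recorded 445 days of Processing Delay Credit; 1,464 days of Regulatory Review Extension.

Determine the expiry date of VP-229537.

Base term: filing date + 21 years → 23 March 2000.
Processing Delay Credit: +445 days → 11 June 2001.
Regulatory Review Extension: 1464 days claimed exceeds the 639-day cap, so +639 days → 12 March 2003.

March 12, 2003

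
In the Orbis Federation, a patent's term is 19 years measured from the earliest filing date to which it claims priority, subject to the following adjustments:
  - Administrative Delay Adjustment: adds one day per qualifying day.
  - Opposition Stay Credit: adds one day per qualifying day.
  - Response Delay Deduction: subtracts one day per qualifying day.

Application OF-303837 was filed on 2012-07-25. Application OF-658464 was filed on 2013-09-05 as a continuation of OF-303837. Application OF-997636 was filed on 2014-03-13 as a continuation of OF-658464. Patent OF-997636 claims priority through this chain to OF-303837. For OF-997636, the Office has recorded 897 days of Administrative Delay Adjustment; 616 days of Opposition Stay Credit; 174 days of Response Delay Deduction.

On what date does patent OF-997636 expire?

Earliest priority filing: 25 July 2012.
Base term: 25 July 2012 + 19 years → 25 July 2031.
Administrative Delay Adjustment: +897 days → 7 January 2034.
Opposition Stay Credit: +616 days → 15 September 2035.
Response Delay Deduction: −174 days → 25 March 2035.

2035-03-25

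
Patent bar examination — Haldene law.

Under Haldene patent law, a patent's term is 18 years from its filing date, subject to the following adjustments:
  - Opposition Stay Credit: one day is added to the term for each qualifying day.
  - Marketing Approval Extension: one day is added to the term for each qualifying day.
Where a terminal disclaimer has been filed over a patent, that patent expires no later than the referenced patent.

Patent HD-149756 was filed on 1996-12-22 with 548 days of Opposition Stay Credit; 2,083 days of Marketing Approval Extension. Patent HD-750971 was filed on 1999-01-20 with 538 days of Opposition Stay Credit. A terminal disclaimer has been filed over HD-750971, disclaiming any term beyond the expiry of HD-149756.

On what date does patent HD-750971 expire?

Natural term of HD-750971:
  Base: filing + 18 years → 20 January 2017.
  Opposition Stay Credit: +538 days → 12 July 2018.
Expiry of referenced patent HD-149756:
  Base: filing + 18 years → 22 December 2014.
  Opposition Stay Credit: +548 days → 22 June 2016.
  Marketing Approval Extension: +2083 days → 6 March 2022.
Terminal disclaimer: HD-750971 expires on the earlier of 12 July 2018 and 6 March 2022.

2018-07-12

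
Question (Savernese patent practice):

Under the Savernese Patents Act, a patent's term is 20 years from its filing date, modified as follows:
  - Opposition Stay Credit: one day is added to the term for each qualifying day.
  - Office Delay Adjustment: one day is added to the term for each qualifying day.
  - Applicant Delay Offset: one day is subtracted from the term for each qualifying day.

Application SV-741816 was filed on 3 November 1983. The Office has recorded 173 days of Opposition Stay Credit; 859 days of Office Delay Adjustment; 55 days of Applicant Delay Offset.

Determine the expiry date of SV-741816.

July 7, 2006

Base term: filing date + 20 years → 3 November 2003.
Opposition Stay Credit: +173 days → 24 April 2004.
Office Delay Adjustment: +859 days → 31 August 2006.
Applicant Delay Offset: −55 days → 7 July 2006.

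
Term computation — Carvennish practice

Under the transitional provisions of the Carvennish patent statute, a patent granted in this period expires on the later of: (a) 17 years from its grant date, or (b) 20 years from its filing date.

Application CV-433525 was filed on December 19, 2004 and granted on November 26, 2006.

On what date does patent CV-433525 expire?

(a) grant + 17 years → 26 November 2023.
(b) filing + 20 years → 19 December 2024.
Later of the two: 19 December 2024.

2024-12-19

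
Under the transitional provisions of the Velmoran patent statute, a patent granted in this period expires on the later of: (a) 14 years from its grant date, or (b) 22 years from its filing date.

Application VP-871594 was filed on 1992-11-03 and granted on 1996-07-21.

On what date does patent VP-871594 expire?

November 3, 2014

(a) grant + 14 years → 21 July 2010.
(b) filing + 22 years → 3 November 2014.
Later of the two: 3 November 2014.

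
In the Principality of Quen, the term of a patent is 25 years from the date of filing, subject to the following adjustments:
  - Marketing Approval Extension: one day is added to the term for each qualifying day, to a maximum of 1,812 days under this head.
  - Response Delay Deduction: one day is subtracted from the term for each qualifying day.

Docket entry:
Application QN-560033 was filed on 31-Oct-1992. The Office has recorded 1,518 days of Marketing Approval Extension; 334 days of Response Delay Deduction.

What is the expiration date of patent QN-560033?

Base term: filing date + 25 years → 31 October 2017.
Marketing Approval Extension: 1518 days (within the 1812-day cap) → +1518 days → 27 December 2021.
Response Delay Deduction: −334 days → 27 January 2021.

2021-01-27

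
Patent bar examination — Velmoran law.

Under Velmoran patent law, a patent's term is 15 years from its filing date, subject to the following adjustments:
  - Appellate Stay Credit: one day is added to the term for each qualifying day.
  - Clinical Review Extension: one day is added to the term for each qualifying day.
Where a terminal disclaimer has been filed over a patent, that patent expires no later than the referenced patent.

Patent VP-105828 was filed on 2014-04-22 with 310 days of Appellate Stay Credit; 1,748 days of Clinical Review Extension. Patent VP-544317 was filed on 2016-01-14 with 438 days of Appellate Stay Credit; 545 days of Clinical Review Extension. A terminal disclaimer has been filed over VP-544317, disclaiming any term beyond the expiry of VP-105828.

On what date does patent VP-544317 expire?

September 23, 2033

Natural term of VP-544317:
  Base: filing + 15 years → 14 January 2031.
  Appellate Stay Credit: +438 days → 27 March 2032.
  Clinical Review Extension: +545 days → 23 September 2033.
Expiry of referenced patent VP-105828:
  Base: filing + 15 years → 22 April 2029.
  Appellate Stay Credit: +310 days → 26 February 2030.
  Clinical Review Extension: +1748 days → 10 December 2034.
Terminal disclaimer: VP-544317 expires on the earlier of 23 September 2033 and 10 December 2034.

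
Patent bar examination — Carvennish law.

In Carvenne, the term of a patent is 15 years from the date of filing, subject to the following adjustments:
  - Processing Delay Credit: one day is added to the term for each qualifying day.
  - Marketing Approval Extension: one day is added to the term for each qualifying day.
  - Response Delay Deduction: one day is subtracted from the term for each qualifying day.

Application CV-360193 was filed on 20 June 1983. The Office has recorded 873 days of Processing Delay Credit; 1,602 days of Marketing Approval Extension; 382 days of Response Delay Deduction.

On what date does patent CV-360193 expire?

Base term: filing date + 15 years → 20 June 1998.
Processing Delay Credit: +873 days → 9 November 2000.
Marketing Approval Extension: +1602 days → 30 March 2005.
Response Delay Deduction: −382 days → 13 March 2004.

2004-03-13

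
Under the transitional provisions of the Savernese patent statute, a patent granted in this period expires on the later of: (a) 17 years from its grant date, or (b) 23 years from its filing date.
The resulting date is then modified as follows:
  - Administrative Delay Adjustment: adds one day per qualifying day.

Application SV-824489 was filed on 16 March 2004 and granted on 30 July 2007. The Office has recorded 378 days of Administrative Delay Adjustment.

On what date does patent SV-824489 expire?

(a) grant + 17 years → 30 July 2024.
(b) filing + 23 years → 16 March 2027.
Later of the two: 16 March 2027.
Administrative Delay Adjustment: +378 days → 28 March 2028.

March 28, 2028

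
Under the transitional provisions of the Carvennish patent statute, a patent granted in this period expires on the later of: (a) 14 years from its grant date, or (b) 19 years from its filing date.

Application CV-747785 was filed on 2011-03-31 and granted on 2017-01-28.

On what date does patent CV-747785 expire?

January 28, 2031

(a) grant + 14 years → 28 January 2031.
(b) filing + 19 years → 31 March 2030.
Later of the two: 28 January 2031.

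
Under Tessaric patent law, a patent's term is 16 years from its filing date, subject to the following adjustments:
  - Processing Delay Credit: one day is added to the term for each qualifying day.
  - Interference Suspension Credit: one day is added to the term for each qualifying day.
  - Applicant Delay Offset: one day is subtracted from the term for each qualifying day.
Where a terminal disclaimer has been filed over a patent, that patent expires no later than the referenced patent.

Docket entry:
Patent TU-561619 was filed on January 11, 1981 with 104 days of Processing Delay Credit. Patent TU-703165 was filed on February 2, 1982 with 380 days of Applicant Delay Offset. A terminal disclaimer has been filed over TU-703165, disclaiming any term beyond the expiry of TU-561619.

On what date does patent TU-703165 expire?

1997-01-18

Natural term of TU-703165:
  Base: filing + 16 years → 2 February 1998.
  Applicant Delay Offset: −380 days → 18 January 1997.
Expiry of referenced patent TU-561619:
  Base: filing + 16 years → 11 January 1997.
  Processing Delay Credit: +104 days → 25 April 1997.
Terminal disclaimer: TU-703165 expires on the earlier of 18 January 1997 and 25 April 1997.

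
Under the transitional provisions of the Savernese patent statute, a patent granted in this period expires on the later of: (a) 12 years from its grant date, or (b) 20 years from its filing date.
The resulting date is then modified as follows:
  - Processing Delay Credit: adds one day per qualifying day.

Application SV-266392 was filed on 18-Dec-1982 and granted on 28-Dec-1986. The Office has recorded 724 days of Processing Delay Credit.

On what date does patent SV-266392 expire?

2004-12-11

(a) grant + 12 years → 28 December 1998.
(b) filing + 20 years → 18 December 2002.
Later of the two: 18 December 2002.
Processing Delay Credit: +724 days → 11 December 2004.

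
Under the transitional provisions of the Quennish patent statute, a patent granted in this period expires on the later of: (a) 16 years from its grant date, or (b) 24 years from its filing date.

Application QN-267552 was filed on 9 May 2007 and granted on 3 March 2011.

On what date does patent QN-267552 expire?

(a) grant + 16 years → 3 March 2027.
(b) filing + 24 years → 9 May 2031.
Later of the two: 9 May 2031.

May 9, 2031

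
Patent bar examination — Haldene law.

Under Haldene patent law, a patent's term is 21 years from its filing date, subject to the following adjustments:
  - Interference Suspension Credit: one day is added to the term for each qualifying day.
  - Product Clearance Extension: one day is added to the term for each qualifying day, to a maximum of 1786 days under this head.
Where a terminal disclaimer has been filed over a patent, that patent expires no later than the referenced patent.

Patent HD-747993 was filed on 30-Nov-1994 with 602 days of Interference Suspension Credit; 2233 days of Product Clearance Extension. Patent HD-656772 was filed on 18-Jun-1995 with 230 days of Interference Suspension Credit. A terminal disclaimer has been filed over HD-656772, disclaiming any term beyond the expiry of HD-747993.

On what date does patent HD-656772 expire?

2017-02-03

Natural term of HD-656772:
  Base: filing + 21 years → 18 June 2016.
  Interference Suspension Credit: +230 days → 3 February 2017.
Expiry of referenced patent HD-747993:
  Base: filing + 21 years → 30 November 2015.
  Interference Suspension Credit: +602 days → 24 July 2017.
  Product Clearance Extension: 2233 days claimed exceeds the 1786-day cap, so +1786 days → 14 June 2022.
Terminal disclaimer: HD-656772 expires on the earlier of 3 February 2017 and 14 June 2022.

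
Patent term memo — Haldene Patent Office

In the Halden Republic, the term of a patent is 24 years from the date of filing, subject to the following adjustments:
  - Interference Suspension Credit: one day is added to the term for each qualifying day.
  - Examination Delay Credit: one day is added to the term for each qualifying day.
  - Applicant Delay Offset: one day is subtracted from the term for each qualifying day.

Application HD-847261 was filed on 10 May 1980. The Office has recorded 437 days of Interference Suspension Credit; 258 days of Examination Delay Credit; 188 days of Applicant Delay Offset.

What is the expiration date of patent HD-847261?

2005-09-29

Base term: filing date + 24 years → 10 May 2004.
Interference Suspension Credit: +437 days → 21 July 2005.
Examination Delay Credit: +258 days → 5 April 2006.
Applicant Delay Offset: −188 days → 29 September 2005.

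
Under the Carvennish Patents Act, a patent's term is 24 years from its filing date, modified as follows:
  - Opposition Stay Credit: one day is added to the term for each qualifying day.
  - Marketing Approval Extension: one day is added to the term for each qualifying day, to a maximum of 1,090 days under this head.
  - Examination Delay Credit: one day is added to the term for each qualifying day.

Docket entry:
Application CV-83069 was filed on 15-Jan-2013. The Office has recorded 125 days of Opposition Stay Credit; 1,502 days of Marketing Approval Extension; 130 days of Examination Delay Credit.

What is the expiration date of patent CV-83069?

2040-09-21

Base term: filing date + 24 years → 15 January 2037.
Opposition Stay Credit: +125 days → 20 May 2037.
Marketing Approval Extension: 1502 days claimed exceeds the 1090-day cap, so +1090 days → 14 May 2040.
Examination Delay Credit: +130 days → 21 September 2040.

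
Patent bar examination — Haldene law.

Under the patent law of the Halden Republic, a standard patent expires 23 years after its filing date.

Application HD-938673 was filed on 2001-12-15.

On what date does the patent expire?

Filing date + 23 years → 15 December 2024.

December 15, 2024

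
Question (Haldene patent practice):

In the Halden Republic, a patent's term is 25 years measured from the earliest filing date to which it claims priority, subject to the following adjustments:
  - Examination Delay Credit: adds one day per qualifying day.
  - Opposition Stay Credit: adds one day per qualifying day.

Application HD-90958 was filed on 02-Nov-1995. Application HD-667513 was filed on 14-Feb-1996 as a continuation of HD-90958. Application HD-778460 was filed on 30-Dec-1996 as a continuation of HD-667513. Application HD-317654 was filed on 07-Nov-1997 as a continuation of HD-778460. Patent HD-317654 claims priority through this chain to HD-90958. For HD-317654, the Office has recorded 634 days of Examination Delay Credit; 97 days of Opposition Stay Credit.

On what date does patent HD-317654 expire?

Earliest priority filing: 2 November 1995.
Base term: 2 November 1995 + 25 years → 2 November 2020.
Examination Delay Credit: +634 days → 29 July 2022.
Opposition Stay Credit: +97 days → 3 November 2022.

2022-11-03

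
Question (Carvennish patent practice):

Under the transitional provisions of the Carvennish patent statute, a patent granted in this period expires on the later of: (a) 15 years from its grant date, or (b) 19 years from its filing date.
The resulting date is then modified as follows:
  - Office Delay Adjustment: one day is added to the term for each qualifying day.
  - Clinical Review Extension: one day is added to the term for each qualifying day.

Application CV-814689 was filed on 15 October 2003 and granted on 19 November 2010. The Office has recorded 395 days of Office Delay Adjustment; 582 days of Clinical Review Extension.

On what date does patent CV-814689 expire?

(a) grant + 15 years → 19 November 2025.
(b) filing + 19 years → 15 October 2022.
Later of the two: 19 November 2025.
Office Delay Adjustment: +395 days → 19 December 2026.
Clinical Review Extension: +582 days → 23 July 2028.

2028-07-23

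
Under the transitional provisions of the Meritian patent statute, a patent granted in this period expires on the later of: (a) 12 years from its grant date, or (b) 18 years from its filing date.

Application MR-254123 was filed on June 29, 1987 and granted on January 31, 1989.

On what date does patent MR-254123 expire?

(a) grant + 12 years → 31 January 2001.
(b) filing + 18 years → 29 June 2005.
Later of the two: 29 June 2005.

June 29, 2005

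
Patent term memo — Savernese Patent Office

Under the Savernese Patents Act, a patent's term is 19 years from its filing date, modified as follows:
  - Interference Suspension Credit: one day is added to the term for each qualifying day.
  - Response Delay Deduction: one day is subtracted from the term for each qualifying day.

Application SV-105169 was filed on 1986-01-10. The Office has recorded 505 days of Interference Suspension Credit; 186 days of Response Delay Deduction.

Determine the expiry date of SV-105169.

Base term: filing date + 19 years → 10 January 2005.
Interference Suspension Credit: +505 days → 30 May 2006.
Response Delay Deduction: −186 days → 25 November 2005.

2005-11-25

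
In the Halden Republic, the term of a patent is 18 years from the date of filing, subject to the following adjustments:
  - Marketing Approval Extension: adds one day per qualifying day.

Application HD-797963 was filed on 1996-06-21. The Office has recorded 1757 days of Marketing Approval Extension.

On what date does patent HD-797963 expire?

Base term: filing date + 18 years → 21 June 2014.
Marketing Approval Extension: +1757 days → 13 April 2019.

April 13, 2019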